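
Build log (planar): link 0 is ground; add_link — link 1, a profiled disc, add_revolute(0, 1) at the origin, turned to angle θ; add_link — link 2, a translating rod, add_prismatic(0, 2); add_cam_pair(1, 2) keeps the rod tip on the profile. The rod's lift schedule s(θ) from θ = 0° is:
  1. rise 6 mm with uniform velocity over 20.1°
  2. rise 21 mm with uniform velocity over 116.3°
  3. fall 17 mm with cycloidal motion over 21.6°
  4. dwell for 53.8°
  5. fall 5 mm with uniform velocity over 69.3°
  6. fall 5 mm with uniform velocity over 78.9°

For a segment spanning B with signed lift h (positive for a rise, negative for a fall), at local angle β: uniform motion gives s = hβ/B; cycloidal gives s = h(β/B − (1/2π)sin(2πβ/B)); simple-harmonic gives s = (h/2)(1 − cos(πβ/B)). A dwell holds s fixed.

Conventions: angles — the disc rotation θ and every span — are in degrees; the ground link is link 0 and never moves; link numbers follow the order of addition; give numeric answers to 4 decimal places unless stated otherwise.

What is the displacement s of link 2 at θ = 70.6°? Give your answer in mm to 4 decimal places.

seg 1 [0°–20.1°] uniform, h=6: full span → s += 6 → s = 6.0000
seg 2 [20.1°–136.4°] uniform, h=21: θ=70.6° here. β=50.5, B=116.3. 21·50.5/116.3 = 9.1187 → s = 15.1187

15.1187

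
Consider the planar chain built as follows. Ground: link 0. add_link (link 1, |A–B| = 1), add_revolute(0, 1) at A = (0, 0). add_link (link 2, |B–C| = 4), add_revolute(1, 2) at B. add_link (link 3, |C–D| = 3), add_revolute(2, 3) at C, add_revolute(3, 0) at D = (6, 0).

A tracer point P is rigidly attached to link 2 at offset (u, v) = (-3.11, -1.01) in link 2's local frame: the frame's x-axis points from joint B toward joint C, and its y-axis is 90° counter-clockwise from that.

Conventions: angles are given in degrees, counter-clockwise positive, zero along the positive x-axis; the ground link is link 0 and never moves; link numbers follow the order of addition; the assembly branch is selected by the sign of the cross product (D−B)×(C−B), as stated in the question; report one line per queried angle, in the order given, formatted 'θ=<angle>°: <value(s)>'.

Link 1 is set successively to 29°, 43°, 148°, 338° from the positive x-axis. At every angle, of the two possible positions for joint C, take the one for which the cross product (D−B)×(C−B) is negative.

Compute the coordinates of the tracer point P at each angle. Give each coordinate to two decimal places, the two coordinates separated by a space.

A=(0,0), D=(6.00,0)
θ=29°: B = A + 1.00·(cos29°, sin29°) = (0.8746, 0.4848)
θ=29°: |BD| = 5.1483
θ=29°: circle(B,4.00) ∩ circle(D,3.00): a=3.2540, h=2.3263
θ=29°:   candidates: C₊=(4.3332,2.4943) cross=11.976; C₋=(3.8951,-2.1376) cross=-11.976
θ=29°:   branch - wants cross < 0 → take C=(3.8951,-2.1376) (cross=-11.976)
θ=29°: ex = (C−B)/|BC| = (0.7551,-0.6556); ey = (0.6556,0.7551)
θ=29°: P = B + -3.11·ex + -1.01·ey = (-2.1359,1.7611)
θ=43°: B = A + 1.00·(cos43°, sin43°) = (0.7314, 0.6820)
θ=43°: |BD| = 5.3126
θ=43°: circle(B,4.00) ∩ circle(D,3.00): a=3.3151, h=2.2383
θ=43°:   candidates: C₊=(4.3064,2.4762) cross=11.891; C₋=(3.7317,-1.9634) cross=-11.891
θ=43°:   branch - wants cross < 0 → take C=(3.7317,-1.9634) (cross=-11.891)
θ=43°: ex = (C−B)/|BC| = (0.7501,-0.6613); ey = (0.6613,0.7501)
θ=43°: P = B + -3.11·ex + -1.01·ey = (-2.2694,1.9812)
θ=148°: B = A + 1.00·(cos148°, sin148°) = (-0.8480, 0.5299)
θ=148°: |BD| = 6.8685
θ=148°: circle(B,4.00) ∩ circle(D,3.00): a=3.9438, h=0.6680
θ=148°:   candidates: C₊=(3.1356,0.8916) cross=4.588; C₋=(3.0325,-0.4403) cross=-4.588
θ=148°:   branch - wants cross < 0 → take C=(3.0325,-0.4403) (cross=-4.588)
θ=148°: ex = (C−B)/|BC| = (0.9701,-0.2426); ey = (0.2426,0.9701)
θ=148°: P = B + -3.11·ex + -1.01·ey = (-4.1102,0.3045)
θ=338°: B = A + 1.00·(cos338°, sin338°) = (0.9272, -0.3746)
θ=338°: |BD| = 5.0866
θ=338°: circle(B,4.00) ∩ circle(D,3.00): a=3.2314, h=2.3576
θ=338°:   candidates: C₊=(3.9762,2.2145) cross=11.992; C₋=(4.3234,-2.4878) cross=-11.992
θ=338°:   branch - wants cross < 0 → take C=(4.3234,-2.4878) (cross=-11.992)
θ=338°: ex = (C−B)/|BC| = (0.8491,-0.5283); ey = (0.5283,0.8491)
θ=338°: P = B + -3.11·ex + -1.01·ey = (-2.2470,0.4108)

θ=29°: -2.14 1.76
θ=43°: -2.27 1.98
θ=148°: -4.11 0.30
θ=338°: -2.25 0.41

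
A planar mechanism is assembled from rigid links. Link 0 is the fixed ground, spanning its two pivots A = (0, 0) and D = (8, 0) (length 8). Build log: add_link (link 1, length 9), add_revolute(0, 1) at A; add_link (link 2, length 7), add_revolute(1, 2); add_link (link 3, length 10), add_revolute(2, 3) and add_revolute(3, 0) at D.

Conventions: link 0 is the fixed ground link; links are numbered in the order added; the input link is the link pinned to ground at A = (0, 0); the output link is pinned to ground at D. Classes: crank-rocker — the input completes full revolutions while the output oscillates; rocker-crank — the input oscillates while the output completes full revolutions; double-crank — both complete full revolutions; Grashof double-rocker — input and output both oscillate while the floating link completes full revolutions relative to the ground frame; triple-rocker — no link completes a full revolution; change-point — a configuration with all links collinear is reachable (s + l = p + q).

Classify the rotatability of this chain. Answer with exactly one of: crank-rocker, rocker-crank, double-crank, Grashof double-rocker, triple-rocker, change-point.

lengths: ground=8, input=9, coupler=7, output=10
sorted: s=7 (shortest), l=10 (longest), p+q=17
s + l = 17 vs p + q = 17
s + l = p + q → change-point (collinear configuration reachable)

change-point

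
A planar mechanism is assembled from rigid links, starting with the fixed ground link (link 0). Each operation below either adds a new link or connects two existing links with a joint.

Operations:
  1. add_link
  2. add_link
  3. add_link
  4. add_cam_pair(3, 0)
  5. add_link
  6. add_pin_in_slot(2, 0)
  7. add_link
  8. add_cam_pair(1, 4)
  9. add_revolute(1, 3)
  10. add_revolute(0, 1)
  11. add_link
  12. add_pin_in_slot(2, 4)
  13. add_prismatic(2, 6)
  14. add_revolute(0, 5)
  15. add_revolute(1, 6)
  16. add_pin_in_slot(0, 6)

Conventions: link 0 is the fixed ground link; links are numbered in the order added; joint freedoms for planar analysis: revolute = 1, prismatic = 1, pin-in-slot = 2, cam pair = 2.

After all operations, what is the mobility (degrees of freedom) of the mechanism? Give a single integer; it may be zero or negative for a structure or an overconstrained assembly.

ground; <1,0,0>
#1 <2,0,0>
#2 <3,0,0>
#3 <4,0,0>
C:3↔0 J2 <4,0,1>
#4 <5,0,1>
PS:2↔0 J2 <5,0,2>
#5 <6,0,2>
C:1↔4 J2 <6,0,3>
R:1↔3 J1 <6,1,3>
R:0↔1 J1 <6,2,3>
#6 <7,2,3>
PS:2↔4 J2 <7,2,4>
P:2↔6 J1 <7,3,4>
R:0↔5 J1 <7,4,4>
R:1↔6 J1 <7,5,4>
PS:0↔6 J2 <7,5,5>
3×6 − 2×5 − 1×5 = 3

M = 3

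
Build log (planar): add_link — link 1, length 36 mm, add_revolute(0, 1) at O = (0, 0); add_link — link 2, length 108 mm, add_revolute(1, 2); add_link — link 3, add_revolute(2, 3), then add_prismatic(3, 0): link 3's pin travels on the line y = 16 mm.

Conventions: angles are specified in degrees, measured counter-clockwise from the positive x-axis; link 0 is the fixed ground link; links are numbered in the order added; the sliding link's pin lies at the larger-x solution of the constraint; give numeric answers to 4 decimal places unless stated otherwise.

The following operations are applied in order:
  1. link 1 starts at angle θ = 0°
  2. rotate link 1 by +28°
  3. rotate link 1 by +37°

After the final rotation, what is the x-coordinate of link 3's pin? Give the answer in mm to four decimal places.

geometry: r = 36 mm, L = 108 mm, e = 16 mm; θ starts at 0°
rotate link 1 by +28°: θ ← 0° +28° = 28°
rotate link 1 by +37°: θ ← 28° +37° = 65°
crank pin P = (r cos θ, r sin θ) = (15.214257, 32.627080)
h = r sin θ − e = 32.627080 − 16 = 16.627080
x = r cos θ + √(L² − h²) = 15.214257 + 106.712418 = 121.926676

121.9267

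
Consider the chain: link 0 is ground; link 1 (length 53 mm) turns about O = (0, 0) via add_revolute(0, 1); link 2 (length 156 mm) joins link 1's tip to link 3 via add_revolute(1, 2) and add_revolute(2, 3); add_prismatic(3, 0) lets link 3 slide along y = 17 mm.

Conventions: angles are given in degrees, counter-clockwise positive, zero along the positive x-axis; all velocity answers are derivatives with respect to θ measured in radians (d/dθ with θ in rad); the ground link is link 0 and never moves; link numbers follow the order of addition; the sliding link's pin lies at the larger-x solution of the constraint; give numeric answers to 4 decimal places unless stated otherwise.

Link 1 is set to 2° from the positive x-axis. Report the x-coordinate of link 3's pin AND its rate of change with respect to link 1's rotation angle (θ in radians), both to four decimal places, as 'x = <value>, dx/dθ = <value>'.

geometry: r = 53 mm, L = 156 mm, e = 17 mm
crank pin P = (r cos θ, r sin θ) = (52.967714, 1.849673)
h = r sin θ − e = 1.849673 − 17 = -15.150327
x = r cos θ + √(L² − h²) = 52.967714 + 155.262576 = 208.230290
dx/dθ = −r sin θ − h·r cos θ/√(L² − h²) (θ in radians; h = -15.150327) = 3.318849

x = 208.2303, dx/dθ = 3.3188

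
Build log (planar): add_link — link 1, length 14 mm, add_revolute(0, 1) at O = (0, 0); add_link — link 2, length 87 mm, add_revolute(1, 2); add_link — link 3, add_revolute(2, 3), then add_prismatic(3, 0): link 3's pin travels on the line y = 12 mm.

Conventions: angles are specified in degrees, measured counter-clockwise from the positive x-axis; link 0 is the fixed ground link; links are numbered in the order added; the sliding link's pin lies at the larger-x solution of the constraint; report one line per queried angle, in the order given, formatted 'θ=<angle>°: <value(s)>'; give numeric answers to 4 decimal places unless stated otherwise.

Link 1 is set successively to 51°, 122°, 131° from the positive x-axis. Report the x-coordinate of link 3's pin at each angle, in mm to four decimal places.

geometry: r = 14 mm, L = 87 mm, e = 12 mm
θ=51°: crank pin P = (r cos θ, r sin θ) = (8.810485, 10.880043)
θ=51°: h = r sin θ − e = 10.880043 − 12 = -1.119957
θ=51°: x = r cos θ + √(L² − h²) = 8.810485 + 86.992791 = 95.803277
θ=122°: crank pin P = (r cos θ, r sin θ) = (-7.418870, 11.872673)
θ=122°: h = r sin θ − e = 11.872673 − 12 = -0.127327
θ=122°: x = r cos θ + √(L² − h²) = -7.418870 + 86.999907 = 79.581037
θ=131°: crank pin P = (r cos θ, r sin θ) = (-9.184826, 10.565934)
θ=131°: h = r sin θ − e = 10.565934 − 12 = -1.434066
θ=131°: x = r cos θ + √(L² − h²) = -9.184826 + 86.988180 = 77.803354

θ=51°: 95.8033
θ=122°: 79.5810
θ=131°: 77.8034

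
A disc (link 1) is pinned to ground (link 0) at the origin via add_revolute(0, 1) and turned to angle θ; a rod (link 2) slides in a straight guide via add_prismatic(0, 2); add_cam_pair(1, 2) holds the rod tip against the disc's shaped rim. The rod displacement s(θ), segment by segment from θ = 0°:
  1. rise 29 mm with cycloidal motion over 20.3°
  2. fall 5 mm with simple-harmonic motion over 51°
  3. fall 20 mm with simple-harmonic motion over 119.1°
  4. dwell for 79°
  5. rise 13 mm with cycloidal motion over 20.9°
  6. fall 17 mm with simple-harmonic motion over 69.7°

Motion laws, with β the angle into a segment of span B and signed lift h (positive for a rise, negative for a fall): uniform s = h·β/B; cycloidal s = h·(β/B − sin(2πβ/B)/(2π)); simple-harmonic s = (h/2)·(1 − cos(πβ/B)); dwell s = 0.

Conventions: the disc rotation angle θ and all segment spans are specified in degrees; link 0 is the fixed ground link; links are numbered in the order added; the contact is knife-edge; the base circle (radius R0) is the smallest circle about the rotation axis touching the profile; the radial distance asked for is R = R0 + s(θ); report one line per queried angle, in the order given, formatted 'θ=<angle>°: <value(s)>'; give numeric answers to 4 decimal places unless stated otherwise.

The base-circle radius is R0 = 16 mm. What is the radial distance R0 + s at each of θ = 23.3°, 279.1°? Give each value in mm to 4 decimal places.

segment 1 (0° to 20.3°, cycloidal, h = 29) is passed completely: s = 0.0000 + (29) = 29.0000
θ = 23.3° falls in segment 2 (20.3° to 71.3°, simple-harmonic, h = -5): β = 23.3 − 20.3 = 3°, B = 51°; Δs = -5/2·(1 − cos(π·0.0588)) = -0.0426; s = 29.0000 − 0.0426 = 28.9574
segment 2 (20.3° to 71.3°, simple-harmonic, h = -5) is passed completely: s = 29.0000 + (-5) = 24.0000
segment 3 (71.3° to 190.4°, simple-harmonic, h = -20) is passed completely: s = 24.0000 + (-20) = 4.0000
segment 4 (190.4° to 269.4°, dwell): s unchanged at 4.0000
θ = 279.1° falls in segment 5 (269.4° to 290.3°, cycloidal, h = 13): β = 279.1 − 269.4 = 9.7°, B = 20.9°; Δs = 13·(0.4641 − sin(2π·0.4641)/(2π)) = 5.5709; s = 4.0000 + 5.5709 = 9.5709
θ=23.3°: R = R0 + s = 16 + 28.9574 = 44.9574
θ=279.1°: R = R0 + s = 16 + 9.5709 = 25.5709

θ=23.3°: 44.9574
θ=279.1°: 25.5709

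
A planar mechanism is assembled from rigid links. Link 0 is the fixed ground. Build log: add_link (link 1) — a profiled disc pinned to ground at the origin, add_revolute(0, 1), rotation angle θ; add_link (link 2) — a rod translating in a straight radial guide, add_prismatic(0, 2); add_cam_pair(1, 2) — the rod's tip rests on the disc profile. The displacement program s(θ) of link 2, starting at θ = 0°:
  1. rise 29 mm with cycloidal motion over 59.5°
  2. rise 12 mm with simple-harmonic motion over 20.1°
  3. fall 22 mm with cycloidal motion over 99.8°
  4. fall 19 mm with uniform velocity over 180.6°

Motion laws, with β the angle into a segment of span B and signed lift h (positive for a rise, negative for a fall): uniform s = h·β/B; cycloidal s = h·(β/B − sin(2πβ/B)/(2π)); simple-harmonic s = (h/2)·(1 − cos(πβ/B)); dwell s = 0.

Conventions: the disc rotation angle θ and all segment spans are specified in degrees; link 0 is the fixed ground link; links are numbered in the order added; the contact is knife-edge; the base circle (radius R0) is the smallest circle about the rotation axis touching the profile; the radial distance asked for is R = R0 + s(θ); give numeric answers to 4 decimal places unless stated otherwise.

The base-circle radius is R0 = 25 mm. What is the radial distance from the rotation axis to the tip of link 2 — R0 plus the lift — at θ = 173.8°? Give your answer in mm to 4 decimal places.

seg 1 [0°–59.5°] cycloidal, h=29: full span → s += 29 → s = 29.0000
seg 2 [59.5°–79.6°] simple-harmonic, h=12: full span → s += 12 → s = 41.0000
seg 3 [79.6°–179.4°] cycloidal, h=-22: θ=173.8° here. β=94.2, B=99.8. -22·(0.9439 − sin(2π·0.9439)/(2π)) = -21.9746 → s = 19.0254
R = R0 + s = 25 + 19.0254 = 44.0254

44.0254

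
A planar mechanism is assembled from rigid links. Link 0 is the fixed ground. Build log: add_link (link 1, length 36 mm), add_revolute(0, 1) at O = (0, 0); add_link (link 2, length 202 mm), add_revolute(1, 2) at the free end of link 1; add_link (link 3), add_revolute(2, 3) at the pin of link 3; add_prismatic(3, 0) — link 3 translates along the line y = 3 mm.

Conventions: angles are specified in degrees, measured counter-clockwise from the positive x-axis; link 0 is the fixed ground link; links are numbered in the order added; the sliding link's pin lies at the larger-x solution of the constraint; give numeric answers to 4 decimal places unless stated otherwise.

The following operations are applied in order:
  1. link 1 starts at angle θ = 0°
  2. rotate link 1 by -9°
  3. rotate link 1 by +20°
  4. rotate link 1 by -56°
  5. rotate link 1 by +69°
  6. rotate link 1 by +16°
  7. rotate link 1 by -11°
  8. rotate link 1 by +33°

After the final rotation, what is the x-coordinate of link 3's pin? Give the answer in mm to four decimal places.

geometry: r = 36 mm, L = 202 mm, e = 3 mm; θ starts at 0°
rotate link 1 by -9°: θ ← 0° -9° = -9°
rotate link 1 by +20°: θ ← -9° +20° = 11°
rotate link 1 by -56°: θ ← 11° -56° = -45°
rotate link 1 by +69°: θ ← -45° +69° = 24°
rotate link 1 by +16°: θ ← 24° +16° = 40°
rotate link 1 by -11°: θ ← 40° -11° = 29°
rotate link 1 by +33°: θ ← 29° +33° = 62°
crank pin P = (r cos θ, r sin θ) = (16.900976, 31.786113)
h = r sin θ − e = 31.786113 − 3 = 28.786113
x = r cos θ + √(L² − h²) = 16.900976 + 199.938390 = 216.839366

216.8394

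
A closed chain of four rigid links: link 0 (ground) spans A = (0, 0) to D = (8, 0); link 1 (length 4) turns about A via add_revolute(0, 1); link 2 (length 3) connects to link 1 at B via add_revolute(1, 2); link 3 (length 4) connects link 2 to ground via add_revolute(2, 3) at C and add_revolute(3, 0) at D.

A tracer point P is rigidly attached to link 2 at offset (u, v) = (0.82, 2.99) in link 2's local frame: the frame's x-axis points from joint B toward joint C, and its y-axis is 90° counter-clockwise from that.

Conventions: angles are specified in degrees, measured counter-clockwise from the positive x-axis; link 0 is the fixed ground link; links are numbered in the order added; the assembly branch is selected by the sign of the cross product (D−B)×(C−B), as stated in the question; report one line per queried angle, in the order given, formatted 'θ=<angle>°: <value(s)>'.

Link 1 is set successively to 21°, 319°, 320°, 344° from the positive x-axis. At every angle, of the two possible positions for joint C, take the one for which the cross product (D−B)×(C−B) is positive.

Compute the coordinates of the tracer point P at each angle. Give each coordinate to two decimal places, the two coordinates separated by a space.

A=(0,0), D=(8.00,0)
θ=21°: B = A + 4.00·(cos21°, sin21°) = (3.7343, 1.4335)
θ=21°: |BD| = 4.5001
θ=21°: circle(B,3.00) ∩ circle(D,4.00): a=1.4723, h=2.6139
θ=21°:   candidates: C₊=(5.9625,3.4422) cross=11.763; C₋=(4.2973,-1.5132) cross=-11.763
θ=21°:   branch + wants cross > 0 → take C=(5.9625,3.4422) (cross=11.763)
θ=21°: ex = (C−B)/|BC| = (0.7427,0.6696); ey = (-0.6696,0.7427)
θ=21°: P = B + 0.82·ex + 2.99·ey = (2.3413,4.2033)
θ=319°: B = A + 4.00·(cos319°, sin319°) = (3.0188, -2.6242)
θ=319°: |BD| = 5.6301
θ=319°: circle(B,3.00) ∩ circle(D,4.00): a=2.1934, h=2.0467
θ=319°:   candidates: C₊=(4.0055,0.2089) cross=11.523; C₋=(5.9134,-3.4126) cross=-11.523
θ=319°:   branch + wants cross > 0 → take C=(4.0055,0.2089) (cross=11.523)
θ=319°: ex = (C−B)/|BC| = (0.3289,0.9444); ey = (-0.9444,0.3289)
θ=319°: P = B + 0.82·ex + 2.99·ey = (0.4648,-0.8665)
θ=320°: B = A + 4.00·(cos320°, sin320°) = (3.0642, -2.5712)
θ=320°: |BD| = 5.5654
θ=320°: circle(B,3.00) ∩ circle(D,4.00): a=2.1538, h=2.0884
θ=320°:   candidates: C₊=(4.0095,0.2760) cross=11.622; C₋=(5.9391,-3.4282) cross=-11.622
θ=320°:   branch + wants cross > 0 → take C=(4.0095,0.2760) (cross=11.622)
θ=320°: ex = (C−B)/|BC| = (0.3151,0.9491); ey = (-0.9491,0.3151)
θ=320°: P = B + 0.82·ex + 2.99·ey = (0.4849,-0.8507)
θ=344°: B = A + 4.00·(cos344°, sin344°) = (3.8450, -1.1025)
θ=344°: |BD| = 4.2987
θ=344°: circle(B,3.00) ∩ circle(D,4.00): a=1.3352, h=2.6865
θ=344°:   candidates: C₊=(4.4465,1.8365) cross=11.549; C₋=(5.8246,-3.3567) cross=-11.549
θ=344°:   branch + wants cross > 0 → take C=(4.4465,1.8365) (cross=11.549)
θ=344°: ex = (C−B)/|BC| = (0.2005,0.9797); ey = (-0.9797,0.2005)
θ=344°: P = B + 0.82·ex + 2.99·ey = (1.0802,0.3003)

θ=21°: 2.34 4.20
θ=319°: 0.46 -0.87
θ=320°: 0.48 -0.85
θ=344°: 1.08 0.30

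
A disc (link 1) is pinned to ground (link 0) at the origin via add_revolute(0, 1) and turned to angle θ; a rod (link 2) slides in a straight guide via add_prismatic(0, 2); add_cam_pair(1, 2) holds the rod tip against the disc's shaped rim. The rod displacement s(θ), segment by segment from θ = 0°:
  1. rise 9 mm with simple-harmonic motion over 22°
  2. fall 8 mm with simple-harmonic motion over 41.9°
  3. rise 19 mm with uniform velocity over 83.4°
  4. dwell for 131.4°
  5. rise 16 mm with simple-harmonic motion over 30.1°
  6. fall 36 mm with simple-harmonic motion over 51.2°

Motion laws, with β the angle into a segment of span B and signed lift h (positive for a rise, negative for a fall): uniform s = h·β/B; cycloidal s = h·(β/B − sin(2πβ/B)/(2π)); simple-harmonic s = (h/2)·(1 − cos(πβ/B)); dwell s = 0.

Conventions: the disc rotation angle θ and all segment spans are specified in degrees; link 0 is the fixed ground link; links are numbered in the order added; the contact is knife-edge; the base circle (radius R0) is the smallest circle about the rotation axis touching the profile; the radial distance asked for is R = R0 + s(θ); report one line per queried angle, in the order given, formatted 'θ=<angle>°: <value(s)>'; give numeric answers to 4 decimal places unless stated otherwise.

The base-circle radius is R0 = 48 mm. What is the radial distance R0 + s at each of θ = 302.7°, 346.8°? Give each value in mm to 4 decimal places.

segment 1 (0° to 22°, simple-harmonic, h = 9) is passed completely: s = 0.0000 + (9) = 9.0000
segment 2 (22° to 63.9°, simple-harmonic, h = -8) is passed completely: s = 9.0000 + (-8) = 1.0000
segment 3 (63.9° to 147.3°, uniform, h = 19) is passed completely: s = 1.0000 + (19) = 20.0000
segment 4 (147.3° to 278.7°, dwell): s unchanged at 20.0000
θ = 302.7° falls in segment 5 (278.7° to 308.8°, simple-harmonic, h = 16): β = 302.7 − 278.7 = 24°, B = 30.1°; Δs = 16/2·(1 − cos(π·0.7973)) = 14.4326; s = 20.0000 + 14.4326 = 34.4326
segment 5 (278.7° to 308.8°, simple-harmonic, h = 16) is passed completely: s = 20.0000 + (16) = 36.0000
θ = 346.8° falls in segment 6 (308.8° to 360°, simple-harmonic, h = -36): β = 346.8 − 308.8 = 38°, B = 51.2°; Δs = -36/2·(1 − cos(π·0.7422)) = -30.4117; s = 36.0000 − 30.4117 = 5.5883
θ=302.7°: R = R0 + s = 48 + 34.4326 = 82.4326
θ=346.8°: R = R0 + s = 48 + 5.5883 = 53.5883

θ=302.7°: 82.4326
θ=346.8°: 53.5883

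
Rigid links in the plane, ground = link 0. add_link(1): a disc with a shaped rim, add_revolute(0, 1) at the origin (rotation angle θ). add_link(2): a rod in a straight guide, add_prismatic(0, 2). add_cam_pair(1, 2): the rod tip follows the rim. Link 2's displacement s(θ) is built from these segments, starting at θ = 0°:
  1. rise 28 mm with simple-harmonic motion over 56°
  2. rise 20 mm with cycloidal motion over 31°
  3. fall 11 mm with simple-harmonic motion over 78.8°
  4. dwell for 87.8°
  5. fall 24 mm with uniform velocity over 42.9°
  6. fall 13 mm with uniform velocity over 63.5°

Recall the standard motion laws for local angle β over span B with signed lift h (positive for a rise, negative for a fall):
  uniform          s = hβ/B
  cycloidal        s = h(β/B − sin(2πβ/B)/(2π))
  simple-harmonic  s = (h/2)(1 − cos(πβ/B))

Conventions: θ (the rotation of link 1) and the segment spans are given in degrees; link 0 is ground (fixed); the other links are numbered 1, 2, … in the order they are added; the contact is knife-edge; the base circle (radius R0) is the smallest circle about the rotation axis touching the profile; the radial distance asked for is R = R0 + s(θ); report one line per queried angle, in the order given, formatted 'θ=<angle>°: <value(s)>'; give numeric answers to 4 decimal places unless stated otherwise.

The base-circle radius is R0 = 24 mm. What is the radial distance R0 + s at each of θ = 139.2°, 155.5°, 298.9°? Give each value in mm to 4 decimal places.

segment 1 (0° to 56°, simple-harmonic, h = 28) is passed completely: s = 0.0000 + (28) = 28.0000
segment 2 (56° to 87°, cycloidal, h = 20) is passed completely: s = 28.0000 + (20) = 48.0000
θ = 139.2° falls in segment 3 (87° to 165.8°, simple-harmonic, h = -11): β = 139.2 − 87 = 52.2°, B = 78.8°; Δs = -11/2·(1 − cos(π·0.6624)) = -8.1865; s = 48.0000 − 8.1865 = 39.8135
θ = 155.5° falls in segment 3 (87° to 165.8°, simple-harmonic, h = -11): β = 155.5 − 87 = 68.5°, B = 78.8°; Δs = -11/2·(1 − cos(π·0.8693)) = -10.5428; s = 48.0000 − 10.5428 = 37.4572
segment 3 (87° to 165.8°, simple-harmonic, h = -11) is passed completely: s = 48.0000 + (-11) = 37.0000
segment 4 (165.8° to 253.6°, dwell): s unchanged at 37.0000
segment 5 (253.6° to 296.5°, uniform, h = -24) is passed completely: s = 37.0000 + (-24) = 13.0000
θ = 298.9° falls in segment 6 (296.5° to 360°, uniform, h = -13): β = 298.9 − 296.5 = 2.4°, B = 63.5°; Δs = -13·2.4/63.5 = -0.4913; s = 13.0000 − 0.4913 = 12.5087
θ=139.2°: R = R0 + s = 24 + 39.8135 = 63.8135
θ=155.5°: R = R0 + s = 24 + 37.4572 = 61.4572
θ=298.9°: R = R0 + s = 24 + 12.5087 = 36.5087

θ=139.2°: 63.8135
θ=155.5°: 61.4572
θ=298.9°: 36.5087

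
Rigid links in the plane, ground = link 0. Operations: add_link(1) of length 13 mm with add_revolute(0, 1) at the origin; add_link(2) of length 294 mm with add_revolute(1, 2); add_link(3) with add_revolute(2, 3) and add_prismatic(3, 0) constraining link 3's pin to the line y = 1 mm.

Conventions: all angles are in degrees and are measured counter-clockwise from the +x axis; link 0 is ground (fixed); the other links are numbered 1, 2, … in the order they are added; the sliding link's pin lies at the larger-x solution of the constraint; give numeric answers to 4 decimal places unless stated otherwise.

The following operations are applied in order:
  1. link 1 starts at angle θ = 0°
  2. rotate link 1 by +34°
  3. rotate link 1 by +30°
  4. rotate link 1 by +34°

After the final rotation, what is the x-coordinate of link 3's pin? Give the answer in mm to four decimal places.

geometry: r = 13 mm, L = 294 mm, e = 1 mm; θ starts at 0°
rotate link 1 by +34°: θ ← 0° +34° = 34°
rotate link 1 by +30°: θ ← 34° +30° = 64°
rotate link 1 by +34°: θ ← 64° +34° = 98°
crank pin P = (r cos θ, r sin θ) = (-1.809250, 12.873485)
h = r sin θ − e = 12.873485 − 1 = 11.873485
x = r cos θ + √(L² − h²) = -1.809250 + 293.760141 = 291.950891

291.9509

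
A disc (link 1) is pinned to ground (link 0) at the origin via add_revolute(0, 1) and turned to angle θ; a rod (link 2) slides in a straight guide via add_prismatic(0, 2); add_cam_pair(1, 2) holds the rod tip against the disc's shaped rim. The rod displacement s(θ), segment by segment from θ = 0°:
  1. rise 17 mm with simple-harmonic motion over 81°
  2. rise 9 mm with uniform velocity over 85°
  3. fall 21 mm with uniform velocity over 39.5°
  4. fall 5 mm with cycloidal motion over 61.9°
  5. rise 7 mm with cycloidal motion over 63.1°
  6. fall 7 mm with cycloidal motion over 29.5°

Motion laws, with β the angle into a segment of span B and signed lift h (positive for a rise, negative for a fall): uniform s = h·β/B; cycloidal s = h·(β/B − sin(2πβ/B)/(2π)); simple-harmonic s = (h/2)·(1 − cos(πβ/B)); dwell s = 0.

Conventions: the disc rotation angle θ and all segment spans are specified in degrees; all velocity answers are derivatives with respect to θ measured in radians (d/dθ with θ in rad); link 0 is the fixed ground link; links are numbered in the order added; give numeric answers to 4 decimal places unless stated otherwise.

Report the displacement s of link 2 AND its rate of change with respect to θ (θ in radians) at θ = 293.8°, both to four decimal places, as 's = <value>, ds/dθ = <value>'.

segment 1 (0° to 81°, simple-harmonic, h = 17) is passed completely: s = 0.0000 + (17) = 17.0000
segment 2 (81° to 166°, uniform, h = 9) is passed completely: s = 17.0000 + (9) = 26.0000
segment 3 (166° to 205.5°, uniform, h = -21) is passed completely: s = 26.0000 + (-21) = 5.0000
segment 4 (205.5° to 267.4°, cycloidal, h = -5) is passed completely: s = 5.0000 + (-5) = 0.0000
θ = 293.8° falls in segment 5 (267.4° to 330.5°, cycloidal, h = 7): β = 293.8 − 267.4 = 26.4°, B = 63.1°; Δs = 7·(0.4184 − sin(2π·0.4184)/(2π)) = 2.3821; s = 0.0000 + 2.3821 = 2.3821
velocity in seg [267.4°–330.5°] (cycloidal), θ in radians: β = 26.4° = 0.4608 rad, B = 63.1° = 1.1013 rad; ds/dθ = (h/B)(1 − cos(2πβ/B)) = (7/1.1013)(1 − cos(2π·0.4184)) = 11.894622 mm/rad

s = 2.3821, ds/dθ = 11.8946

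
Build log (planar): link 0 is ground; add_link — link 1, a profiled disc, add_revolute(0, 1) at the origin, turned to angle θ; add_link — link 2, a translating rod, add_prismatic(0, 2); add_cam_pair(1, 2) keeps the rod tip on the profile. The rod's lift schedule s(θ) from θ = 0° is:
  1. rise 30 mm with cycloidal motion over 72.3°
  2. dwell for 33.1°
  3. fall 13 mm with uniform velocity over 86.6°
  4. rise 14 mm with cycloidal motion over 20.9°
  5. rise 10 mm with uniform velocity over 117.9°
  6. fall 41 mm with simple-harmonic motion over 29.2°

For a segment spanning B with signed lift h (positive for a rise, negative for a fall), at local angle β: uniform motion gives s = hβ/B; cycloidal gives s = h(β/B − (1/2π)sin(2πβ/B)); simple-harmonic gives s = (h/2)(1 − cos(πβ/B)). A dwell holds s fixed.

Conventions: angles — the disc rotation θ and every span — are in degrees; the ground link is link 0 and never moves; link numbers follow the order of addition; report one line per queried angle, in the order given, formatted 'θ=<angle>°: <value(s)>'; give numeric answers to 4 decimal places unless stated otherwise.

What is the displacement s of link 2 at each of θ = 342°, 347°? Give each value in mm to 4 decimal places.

seg 1 [0°–72.3°] cycloidal, h=30: full span → s += 30 → s = 30.0000
seg 2 [72.3°–105.4°] dwell: s stays 30.0000
seg 3 [105.4°–192°] uniform, h=-13: full span → s += -13 → s = 17.0000
seg 4 [192°–212.9°] cycloidal, h=14: full span → s += 14 → s = 31.0000
seg 5 [212.9°–330.8°] uniform, h=10: full span → s += 10 → s = 41.0000
seg 6 [330.8°–360°] simple-harmonic, h=-41: θ=342° here. β=11.2, B=29.2. -41/2·(1 − cos(π·0.3836)) = -13.1672 → s = 27.8328
seg 6 [330.8°–360°] simple-harmonic, h=-41: θ=347° here. β=16.2, B=29.2. -41/2·(1 − cos(π·0.5548)) = -24.0115 → s = 16.9885

θ=342°: 27.8328
θ=347°: 16.9885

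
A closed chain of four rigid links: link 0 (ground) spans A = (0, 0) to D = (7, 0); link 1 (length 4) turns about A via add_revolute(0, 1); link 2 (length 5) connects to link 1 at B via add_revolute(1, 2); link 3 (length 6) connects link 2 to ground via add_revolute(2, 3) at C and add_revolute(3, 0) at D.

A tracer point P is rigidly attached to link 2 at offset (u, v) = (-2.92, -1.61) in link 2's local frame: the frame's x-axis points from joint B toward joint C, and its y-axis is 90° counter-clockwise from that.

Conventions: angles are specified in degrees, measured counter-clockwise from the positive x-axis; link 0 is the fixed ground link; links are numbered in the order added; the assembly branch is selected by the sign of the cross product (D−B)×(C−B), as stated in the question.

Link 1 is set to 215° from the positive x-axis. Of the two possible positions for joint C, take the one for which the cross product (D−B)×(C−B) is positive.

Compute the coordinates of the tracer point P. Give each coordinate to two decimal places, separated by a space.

A=(0,0), D=(7.00,0)
B = A + 4.00·(cos215°, sin215°) = (-3.2766, -2.2943)
|BD| = 10.5296
circle(B,5.00) ∩ circle(D,6.00): a=4.7425, h=1.5840
  candidates: C₊=(1.0068,0.2850) cross=16.679; C₋=(1.6970,-2.8069) cross=-16.679
  branch + wants cross > 0 → take C=(1.0068,0.2850) (cross=16.679)
ex = (C−B)/|BC| = (0.8567,0.5159); ey = (-0.5159,0.8567)
P = B + -2.92·ex + -1.61·ey = (-4.9476,-5.1799)

-4.95 -5.18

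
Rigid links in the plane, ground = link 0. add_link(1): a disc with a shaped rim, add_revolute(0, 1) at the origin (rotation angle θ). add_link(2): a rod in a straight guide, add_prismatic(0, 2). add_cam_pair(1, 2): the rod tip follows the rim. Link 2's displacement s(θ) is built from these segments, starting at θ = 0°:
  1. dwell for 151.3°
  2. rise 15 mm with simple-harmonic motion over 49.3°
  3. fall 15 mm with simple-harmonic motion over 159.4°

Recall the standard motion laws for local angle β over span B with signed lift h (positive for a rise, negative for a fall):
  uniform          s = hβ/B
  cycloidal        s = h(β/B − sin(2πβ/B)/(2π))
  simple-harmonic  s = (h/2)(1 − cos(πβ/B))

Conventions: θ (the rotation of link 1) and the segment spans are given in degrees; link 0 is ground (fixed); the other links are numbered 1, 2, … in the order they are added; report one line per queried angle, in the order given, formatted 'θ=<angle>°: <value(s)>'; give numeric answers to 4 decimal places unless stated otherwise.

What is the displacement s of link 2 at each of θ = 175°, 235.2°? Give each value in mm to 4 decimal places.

segment 1 (0° to 151.3°, dwell): s unchanged at 0.0000
θ = 175° falls in segment 2 (151.3° to 200.6°, simple-harmonic, h = 15): β = 175 − 151.3 = 23.7°, B = 49.3°; Δs = 15/2·(1 − cos(π·0.4807)) = 7.0462; s = 0.0000 + 7.0462 = 7.0462
segment 2 (151.3° to 200.6°, simple-harmonic, h = 15) is passed completely: s = 0.0000 + (15) = 15.0000
θ = 235.2° falls in segment 3 (200.6° to 360°, simple-harmonic, h = -15): β = 235.2 − 200.6 = 34.6°, B = 159.4°; Δs = -15/2·(1 − cos(π·0.2171)) = -1.6773; s = 15.0000 − 1.6773 = 13.3227

θ=175°: 7.0462
θ=235.2°: 13.3227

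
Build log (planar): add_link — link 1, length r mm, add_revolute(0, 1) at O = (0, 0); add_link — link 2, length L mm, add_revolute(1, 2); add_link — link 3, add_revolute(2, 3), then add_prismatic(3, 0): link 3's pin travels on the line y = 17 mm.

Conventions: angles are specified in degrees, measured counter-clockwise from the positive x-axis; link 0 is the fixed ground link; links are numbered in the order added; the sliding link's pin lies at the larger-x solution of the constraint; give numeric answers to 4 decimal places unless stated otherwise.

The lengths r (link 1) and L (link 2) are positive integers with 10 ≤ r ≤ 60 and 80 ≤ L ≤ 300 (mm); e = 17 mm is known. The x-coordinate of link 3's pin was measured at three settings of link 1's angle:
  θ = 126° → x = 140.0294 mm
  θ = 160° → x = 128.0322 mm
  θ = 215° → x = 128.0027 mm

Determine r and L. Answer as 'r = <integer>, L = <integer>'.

constraint per measurement: (x − r cos θ)² + (r sin θ − e)² = L²
subtracting the θ₁ and θ₂ equations cancels the r² and L² terms:
r = (x₁² − x₂²) / (2[(x₁cos θ₁ + e sin θ₁) − (x₂cos θ₂ + e sin θ₂)]) = 35.0000 → r = 35
L² = (x₁ − r cos θ₁)² + (r sin θ₁ − e)² = 25921.0078 → L = 161.0000 → L = 161
check at θ₃=215°: x = 128.0027 (printed 128.0027) ✓

r = 35, L = 161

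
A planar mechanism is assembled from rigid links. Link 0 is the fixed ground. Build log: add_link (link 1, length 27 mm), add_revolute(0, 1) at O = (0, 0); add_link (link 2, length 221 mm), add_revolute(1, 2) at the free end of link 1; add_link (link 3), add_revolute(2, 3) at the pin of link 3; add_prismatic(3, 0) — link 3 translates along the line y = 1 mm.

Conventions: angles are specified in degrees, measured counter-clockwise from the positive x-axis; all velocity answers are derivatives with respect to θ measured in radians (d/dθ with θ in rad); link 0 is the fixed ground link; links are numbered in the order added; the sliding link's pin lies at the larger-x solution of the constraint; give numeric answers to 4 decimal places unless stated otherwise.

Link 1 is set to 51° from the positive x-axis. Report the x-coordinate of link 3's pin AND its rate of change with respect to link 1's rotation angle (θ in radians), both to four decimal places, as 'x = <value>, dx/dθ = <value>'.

geometry: r = 27 mm, L = 221 mm, e = 1 mm
crank pin P = (r cos θ, r sin θ) = (16.991651, 20.982941)
h = r sin θ − e = 20.982941 − 1 = 19.982941
x = r cos θ + √(L² − h²) = 16.991651 + 220.094712 = 237.086362
dx/dθ = −r sin θ − h·r cos θ/√(L² − h²) (θ in radians; h = 19.982941) = -22.525655

x = 237.0864, dx/dθ = -22.5257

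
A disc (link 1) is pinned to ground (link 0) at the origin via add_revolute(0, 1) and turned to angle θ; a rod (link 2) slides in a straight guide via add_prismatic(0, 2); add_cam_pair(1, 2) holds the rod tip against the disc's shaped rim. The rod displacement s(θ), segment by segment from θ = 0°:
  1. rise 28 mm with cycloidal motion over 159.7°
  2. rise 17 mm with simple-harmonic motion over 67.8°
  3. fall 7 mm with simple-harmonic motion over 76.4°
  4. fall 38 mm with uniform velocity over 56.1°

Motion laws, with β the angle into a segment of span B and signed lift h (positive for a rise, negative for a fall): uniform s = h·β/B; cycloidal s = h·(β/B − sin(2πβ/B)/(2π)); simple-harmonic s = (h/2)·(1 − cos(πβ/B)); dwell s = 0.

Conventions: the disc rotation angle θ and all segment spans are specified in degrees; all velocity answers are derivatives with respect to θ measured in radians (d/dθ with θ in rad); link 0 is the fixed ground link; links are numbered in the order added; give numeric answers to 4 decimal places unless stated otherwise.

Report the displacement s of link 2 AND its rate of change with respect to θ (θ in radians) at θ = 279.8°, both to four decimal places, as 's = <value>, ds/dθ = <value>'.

segment 1 (0° to 159.7°, cycloidal, h = 28) is passed completely: s = 0.0000 + (28) = 28.0000
segment 2 (159.7° to 227.5°, simple-harmonic, h = 17) is passed completely: s = 28.0000 + (17) = 45.0000
θ = 279.8° falls in segment 3 (227.5° to 303.9°, simple-harmonic, h = -7): β = 279.8 − 227.5 = 52.3°, B = 76.4°; Δs = -7/2·(1 − cos(π·0.6846)) = -5.4175; s = 45.0000 − 5.4175 = 39.5825
velocity in seg [227.5°–303.9°] (simple-harmonic), θ in radians: β = 52.3° = 0.9128 rad, B = 76.4° = 1.3334 rad; ds/dθ = (πh/(2B)) sin(πβ/B) = (π·(-7)/(2·1.3334)) sin(π·0.6846) = -6.898452 mm/rad

s = 39.5825, ds/dθ = -6.8985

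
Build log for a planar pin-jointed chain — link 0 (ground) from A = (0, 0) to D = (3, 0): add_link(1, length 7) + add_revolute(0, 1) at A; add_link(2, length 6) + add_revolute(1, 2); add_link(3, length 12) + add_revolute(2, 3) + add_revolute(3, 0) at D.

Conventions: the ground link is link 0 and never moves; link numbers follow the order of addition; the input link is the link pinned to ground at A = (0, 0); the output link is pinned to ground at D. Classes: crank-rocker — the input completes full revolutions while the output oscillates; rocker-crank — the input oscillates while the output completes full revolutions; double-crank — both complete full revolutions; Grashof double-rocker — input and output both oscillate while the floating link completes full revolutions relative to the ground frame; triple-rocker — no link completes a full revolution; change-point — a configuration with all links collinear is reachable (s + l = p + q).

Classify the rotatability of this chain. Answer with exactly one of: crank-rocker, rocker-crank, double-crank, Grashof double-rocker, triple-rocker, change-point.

lengths: ground=3, input=7, coupler=6, output=12
sorted: s=3 (shortest), l=12 (longest), p+q=13
s + l = 15 vs p + q = 13
s + l > p + q → non-Grashof → no link fully rotates → triple-rocker

triple-rocker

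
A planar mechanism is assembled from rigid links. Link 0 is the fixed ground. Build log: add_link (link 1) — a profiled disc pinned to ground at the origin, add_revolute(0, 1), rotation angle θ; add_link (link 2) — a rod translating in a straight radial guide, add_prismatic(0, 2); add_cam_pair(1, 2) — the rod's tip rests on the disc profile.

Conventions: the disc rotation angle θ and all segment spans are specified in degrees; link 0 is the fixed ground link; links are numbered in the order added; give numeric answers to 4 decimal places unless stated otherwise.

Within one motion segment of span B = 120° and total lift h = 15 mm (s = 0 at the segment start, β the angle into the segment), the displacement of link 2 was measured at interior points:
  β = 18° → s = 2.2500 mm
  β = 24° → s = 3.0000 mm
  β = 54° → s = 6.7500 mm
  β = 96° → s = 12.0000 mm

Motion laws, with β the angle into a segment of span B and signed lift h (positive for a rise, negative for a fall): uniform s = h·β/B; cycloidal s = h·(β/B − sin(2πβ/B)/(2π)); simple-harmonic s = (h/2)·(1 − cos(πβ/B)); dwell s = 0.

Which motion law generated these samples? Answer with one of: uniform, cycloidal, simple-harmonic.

candidates at β/B = r: uniform s = h·r (linear in β); cycloidal s = h·(r − sin(2πr)/(2π)); simple-harmonic s = (h/2)(1 − cos(πr))
β=18°: printed 2.2500 | uniform 2.2500, cycloidal 0.3186, simple-harmonic 0.8175
β=24°: printed 3.0000 | uniform 3.0000, cycloidal 0.7295, simple-harmonic 1.4324
β=54°: printed 6.7500 | uniform 6.7500, cycloidal 6.0123, simple-harmonic 6.3267
β=96°: printed 12.0000 | uniform 12.0000, cycloidal 14.2705, simple-harmonic 13.5676
only one law matches every sample → uniform

uniform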